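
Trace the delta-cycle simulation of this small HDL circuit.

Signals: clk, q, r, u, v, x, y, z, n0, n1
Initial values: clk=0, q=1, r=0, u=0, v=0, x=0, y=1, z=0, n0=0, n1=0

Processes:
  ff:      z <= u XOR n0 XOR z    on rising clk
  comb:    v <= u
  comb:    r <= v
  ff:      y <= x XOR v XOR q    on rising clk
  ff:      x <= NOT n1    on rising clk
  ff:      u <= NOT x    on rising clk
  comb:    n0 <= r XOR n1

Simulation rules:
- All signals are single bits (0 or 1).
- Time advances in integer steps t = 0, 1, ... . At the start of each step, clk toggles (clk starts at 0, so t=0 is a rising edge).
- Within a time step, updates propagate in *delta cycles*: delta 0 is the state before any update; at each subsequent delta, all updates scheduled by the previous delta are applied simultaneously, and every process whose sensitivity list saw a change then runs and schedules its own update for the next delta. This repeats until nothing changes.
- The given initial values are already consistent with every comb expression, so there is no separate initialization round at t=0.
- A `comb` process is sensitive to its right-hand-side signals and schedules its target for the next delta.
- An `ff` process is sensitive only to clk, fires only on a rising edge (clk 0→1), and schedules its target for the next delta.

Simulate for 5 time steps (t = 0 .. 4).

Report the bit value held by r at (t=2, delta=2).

t0.Δ0 n0=0 v=0 clk=0 x=0 q=1 z=0 n1=0 u=0 y=1 r=0
t0.Δ1 n0=0 v=0 clk=1 x=0 q=1 z=0 n1=0 u=0 y=1 r=0
t0.Δ2 n0=0 v=0 clk=1 x=1 q=1 z=0 n1=0 u=1 y=1 r=0
t0.Δ3 n0=0 v=1 clk=1 x=1 q=1 z=0 n1=0 u=1 y=1 r=0
t0.Δ4 n0=0 v=1 clk=1 x=1 q=1 z=0 n1=0 u=1 y=1 r=1
t0.Δ5 n0=1 v=1 clk=1 x=1 q=1 z=0 n1=0 u=1 y=1 r=1
t1.Δ0 n0=1 v=1 clk=1 x=1 q=1 z=0 n1=0 u=1 y=1 r=1
t1.Δ1 n0=1 v=1 clk=0 x=1 q=1 z=0 n1=0 u=1 y=1 r=1
t2.Δ0 n0=1 v=1 clk=0 x=1 q=1 z=0 n1=0 u=1 y=1 r=1
t2.Δ1 n0=1 v=1 clk=1 x=1 q=1 z=0 n1=0 u=1 y=1 r=1
t2.Δ2 n0=1 v=1 clk=1 x=1 q=1 z=0 n1=0 u=0 y=1 r=1
t2.Δ3 n0=1 v=0 clk=1 x=1 q=1 z=0 n1=0 u=0 y=1 r=1
t2.Δ4 n0=1 v=0 clk=1 x=1 q=1 z=0 n1=0 u=0 y=1 r=0
t2.Δ5 n0=0 v=0 clk=1 x=1 q=1 z=0 n1=0 u=0 y=1 r=0
t3.Δ0 n0=0 v=0 clk=1 x=1 q=1 z=0 n1=0 u=0 y=1 r=0
t3.Δ1 n0=0 v=0 clk=0 x=1 q=1 z=0 n1=0 u=0 y=1 r=0
t4.Δ0 n0=0 v=0 clk=0 x=1 q=1 z=0 n1=0 u=0 y=1 r=0
t4.Δ1 n0=0 v=0 clk=1 x=1 q=1 z=0 n1=0 u=0 y=1 r=0
t4.Δ2 n0=0 v=0 clk=1 x=1 q=1 z=0 n1=0 u=0 y=0 r=0

1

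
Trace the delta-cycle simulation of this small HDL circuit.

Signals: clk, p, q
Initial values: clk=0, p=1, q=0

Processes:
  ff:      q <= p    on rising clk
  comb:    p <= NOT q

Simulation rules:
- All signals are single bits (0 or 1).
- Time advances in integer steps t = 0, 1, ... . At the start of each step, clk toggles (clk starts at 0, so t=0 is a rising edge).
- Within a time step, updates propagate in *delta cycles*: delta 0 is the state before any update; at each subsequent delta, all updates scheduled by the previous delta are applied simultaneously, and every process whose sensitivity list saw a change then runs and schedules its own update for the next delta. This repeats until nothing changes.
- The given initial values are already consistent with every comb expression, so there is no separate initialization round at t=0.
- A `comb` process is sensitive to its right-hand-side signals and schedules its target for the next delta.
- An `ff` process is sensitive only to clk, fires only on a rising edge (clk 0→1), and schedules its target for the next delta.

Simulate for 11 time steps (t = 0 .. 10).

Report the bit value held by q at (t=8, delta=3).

[bits: p,q,clk]
t=0: Δ0=100 Δ1=101 Δ2=111 Δ3=011 | 3Δ
t=1: Δ0=011 Δ1=010 | 1Δ
t=2: Δ0=010 Δ1=011 Δ2=001 Δ3=101 | 3Δ
t=3: Δ0=101 Δ1=100 | 1Δ
t=4: Δ0=100 Δ1=101 Δ2=111 Δ3=011 | 3Δ
t=5: Δ0=011 Δ1=010 | 1Δ
t=6: Δ0=010 Δ1=011 Δ2=001 Δ3=101 | 3Δ
t=7: Δ0=101 Δ1=100 | 1Δ
t=8: Δ0=100 Δ1=101 Δ2=111 Δ3=011 | 3Δ
t=9: Δ0=011 Δ1=010 | 1Δ
t=10: Δ0=010 Δ1=011 Δ2=001 Δ3=101 | 3Δ

1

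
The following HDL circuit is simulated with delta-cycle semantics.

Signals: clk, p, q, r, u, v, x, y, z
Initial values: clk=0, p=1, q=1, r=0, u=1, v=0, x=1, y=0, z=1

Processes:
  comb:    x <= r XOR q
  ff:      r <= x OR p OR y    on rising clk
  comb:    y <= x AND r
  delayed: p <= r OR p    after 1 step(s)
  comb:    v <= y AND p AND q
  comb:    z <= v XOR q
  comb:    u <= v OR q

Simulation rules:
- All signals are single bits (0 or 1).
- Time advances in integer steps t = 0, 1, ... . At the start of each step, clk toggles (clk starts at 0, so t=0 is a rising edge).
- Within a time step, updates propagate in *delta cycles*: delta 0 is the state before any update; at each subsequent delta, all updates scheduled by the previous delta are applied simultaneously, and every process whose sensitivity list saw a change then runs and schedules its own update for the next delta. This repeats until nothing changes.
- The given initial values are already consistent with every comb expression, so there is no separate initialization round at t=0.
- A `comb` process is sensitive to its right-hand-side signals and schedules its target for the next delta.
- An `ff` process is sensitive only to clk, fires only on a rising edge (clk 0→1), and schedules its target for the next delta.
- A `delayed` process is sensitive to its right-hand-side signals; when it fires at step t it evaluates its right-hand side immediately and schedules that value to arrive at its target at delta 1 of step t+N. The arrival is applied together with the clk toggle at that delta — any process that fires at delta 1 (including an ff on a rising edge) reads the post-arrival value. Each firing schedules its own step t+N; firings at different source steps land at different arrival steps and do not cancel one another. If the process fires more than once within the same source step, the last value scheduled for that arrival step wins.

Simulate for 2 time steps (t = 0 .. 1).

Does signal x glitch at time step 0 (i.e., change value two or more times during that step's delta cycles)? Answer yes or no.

no

[bits: y,v,r,u,q,z,p,clk,x]
t=0: Δ0=000111101 Δ1=000111111 Δ2=001111111 Δ3=101111110 Δ4=011111110 Δ5=001110110 Δ6=001111110 | 6Δ
t=1: Δ0=001111110 Δ1=001111100 | 1Δ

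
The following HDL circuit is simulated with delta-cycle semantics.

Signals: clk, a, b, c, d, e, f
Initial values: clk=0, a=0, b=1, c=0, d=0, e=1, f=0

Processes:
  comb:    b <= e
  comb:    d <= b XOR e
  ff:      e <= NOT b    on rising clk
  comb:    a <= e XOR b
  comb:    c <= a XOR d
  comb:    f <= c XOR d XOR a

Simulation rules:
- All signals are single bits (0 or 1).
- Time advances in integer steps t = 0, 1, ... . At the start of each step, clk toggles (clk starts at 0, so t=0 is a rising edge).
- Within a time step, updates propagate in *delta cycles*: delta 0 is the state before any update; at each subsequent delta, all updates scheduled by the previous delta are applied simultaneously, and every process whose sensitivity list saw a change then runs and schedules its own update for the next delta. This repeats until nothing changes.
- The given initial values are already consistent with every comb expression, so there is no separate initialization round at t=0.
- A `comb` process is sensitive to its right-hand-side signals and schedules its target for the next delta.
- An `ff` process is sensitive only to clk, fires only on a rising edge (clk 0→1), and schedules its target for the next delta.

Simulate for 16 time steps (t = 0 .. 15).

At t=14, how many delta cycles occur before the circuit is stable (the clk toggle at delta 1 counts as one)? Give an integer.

[bits: clk,a,f,b,d,e,c]
t=0: Δ0=0001010 Δ1=1001010 Δ2=1001000 Δ3=1100100 Δ4=1000000 | 4Δ
t=1: Δ0=1000000 Δ1=0000000 | 1Δ
t=2: Δ0=0000000 Δ1=1000000 Δ2=1000010 Δ3=1101110 Δ4=1001010 | 4Δ
t=3: Δ0=1001010 Δ1=0001010 | 1Δ
t=4: Δ0=0001010 Δ1=1001010 Δ2=1001000 Δ3=1100100 Δ4=1000000 | 4Δ
t=5: Δ0=1000000 Δ1=0000000 | 1Δ
t=6: Δ0=0000000 Δ1=1000000 Δ2=1000010 Δ3=1101110 Δ4=1001010 | 4Δ
t=7: Δ0=1001010 Δ1=0001010 | 1Δ
t=8: Δ0=0001010 Δ1=1001010 Δ2=1001000 Δ3=1100100 Δ4=1000000 | 4Δ
t=9: Δ0=1000000 Δ1=0000000 | 1Δ
t=10: Δ0=0000000 Δ1=1000000 Δ2=1000010 Δ3=1101110 Δ4=1001010 | 4Δ
t=11: Δ0=1001010 Δ1=0001010 | 1Δ
t=12: Δ0=0001010 Δ1=1001010 Δ2=1001000 Δ3=1100100 Δ4=1000000 | 4Δ
t=13: Δ0=1000000 Δ1=0000000 | 1Δ
t=14: Δ0=0000000 Δ1=1000000 Δ2=1000010 Δ3=1101110 Δ4=1001010 | 4Δ
t=15: Δ0=1001010 Δ1=0001010 | 1Δ

4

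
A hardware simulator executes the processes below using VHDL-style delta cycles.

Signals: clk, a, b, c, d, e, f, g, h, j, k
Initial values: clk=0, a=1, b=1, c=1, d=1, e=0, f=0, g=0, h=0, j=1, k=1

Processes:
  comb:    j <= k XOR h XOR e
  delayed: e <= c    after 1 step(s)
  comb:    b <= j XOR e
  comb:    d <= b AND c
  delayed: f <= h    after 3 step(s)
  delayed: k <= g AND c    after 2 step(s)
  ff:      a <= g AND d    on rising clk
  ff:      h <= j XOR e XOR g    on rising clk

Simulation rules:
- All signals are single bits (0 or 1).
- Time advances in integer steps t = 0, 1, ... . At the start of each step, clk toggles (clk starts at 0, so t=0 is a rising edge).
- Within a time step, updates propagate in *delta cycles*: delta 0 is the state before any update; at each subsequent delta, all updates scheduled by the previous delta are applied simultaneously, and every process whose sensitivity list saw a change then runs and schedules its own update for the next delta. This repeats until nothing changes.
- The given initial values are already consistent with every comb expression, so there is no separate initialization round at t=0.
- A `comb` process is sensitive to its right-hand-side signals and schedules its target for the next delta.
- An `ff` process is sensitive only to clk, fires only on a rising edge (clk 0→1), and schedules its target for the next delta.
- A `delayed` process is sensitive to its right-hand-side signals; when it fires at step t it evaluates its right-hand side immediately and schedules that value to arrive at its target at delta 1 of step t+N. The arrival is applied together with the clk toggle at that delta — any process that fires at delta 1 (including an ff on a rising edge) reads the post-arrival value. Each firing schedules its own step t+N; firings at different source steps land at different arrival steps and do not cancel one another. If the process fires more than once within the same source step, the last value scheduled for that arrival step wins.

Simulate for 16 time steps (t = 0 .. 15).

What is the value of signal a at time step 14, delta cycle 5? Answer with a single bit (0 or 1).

0

t0.Δ0 b=1 clk=0 j=1 h=0 d=1 e=0 a=1 k=1 c=1 g=0 f=0
t0.Δ1 b=1 clk=1 j=1 h=0 d=1 e=0 a=1 k=1 c=1 g=0 f=0
t0.Δ2 b=1 clk=1 j=1 h=1 d=1 e=0 a=0 k=1 c=1 g=0 f=0
t0.Δ3 b=1 clk=1 j=0 h=1 d=1 e=0 a=0 k=1 c=1 g=0 f=0
t0.Δ4 b=0 clk=1 j=0 h=1 d=1 e=0 a=0 k=1 c=1 g=0 f=0
t0.Δ5 b=0 clk=1 j=0 h=1 d=0 e=0 a=0 k=1 c=1 g=0 f=0
t1.Δ0 b=0 clk=1 j=0 h=1 d=0 e=0 a=0 k=1 c=1 g=0 f=0
t1.Δ1 b=0 clk=0 j=0 h=1 d=0 e=0 a=0 k=1 c=1 g=0 f=0
t2.Δ0 b=0 clk=0 j=0 h=1 d=0 e=0 a=0 k=1 c=1 g=0 f=0
t2.Δ1 b=0 clk=1 j=0 h=1 d=0 e=0 a=0 k=1 c=1 g=0 f=0
t2.Δ2 b=0 clk=1 j=0 h=0 d=0 e=0 a=0 k=1 c=1 g=0 f=0
t2.Δ3 b=0 clk=1 j=1 h=0 d=0 e=0 a=0 k=1 c=1 g=0 f=0
t2.Δ4 b=1 clk=1 j=1 h=0 d=0 e=0 a=0 k=1 c=1 g=0 f=0
t2.Δ5 b=1 clk=1 j=1 h=0 d=1 e=0 a=0 k=1 c=1 g=0 f=0
t3.Δ0 b=1 clk=1 j=1 h=0 d=1 e=0 a=0 k=1 c=1 g=0 f=0
t3.Δ1 b=1 clk=0 j=1 h=0 d=1 e=0 a=0 k=1 c=1 g=0 f=1
t4.Δ0 b=1 clk=0 j=1 h=0 d=1 e=0 a=0 k=1 c=1 g=0 f=1
t4.Δ1 b=1 clk=1 j=1 h=0 d=1 e=0 a=0 k=1 c=1 g=0 f=1
t4.Δ2 b=1 clk=1 j=1 h=1 d=1 e=0 a=0 k=1 c=1 g=0 f=1
t4.Δ3 b=1 clk=1 j=0 h=1 d=1 e=0 a=0 k=1 c=1 g=0 f=1
t4.Δ4 b=0 clk=1 j=0 h=1 d=1 e=0 a=0 k=1 c=1 g=0 f=1
t4.Δ5 b=0 clk=1 j=0 h=1 d=0 e=0 a=0 k=1 c=1 g=0 f=1
t5.Δ0 b=0 clk=1 j=0 h=1 d=0 e=0 a=0 k=1 c=1 g=0 f=1
t5.Δ1 b=0 clk=0 j=0 h=1 d=0 e=0 a=0 k=1 c=1 g=0 f=0
t6.Δ0 b=0 clk=0 j=0 h=1 d=0 e=0 a=0 k=1 c=1 g=0 f=0
t6.Δ1 b=0 clk=1 j=0 h=1 d=0 e=0 a=0 k=1 c=1 g=0 f=0
t6.Δ2 b=0 clk=1 j=0 h=0 d=0 e=0 a=0 k=1 c=1 g=0 f=0
t6.Δ3 b=0 clk=1 j=1 h=0 d=0 e=0 a=0 k=1 c=1 g=0 f=0
t6.Δ4 b=1 clk=1 j=1 h=0 d=0 e=0 a=0 k=1 c=1 g=0 f=0
t6.Δ5 b=1 clk=1 j=1 h=0 d=1 e=0 a=0 k=1 c=1 g=0 f=0
t7.Δ0 b=1 clk=1 j=1 h=0 d=1 e=0 a=0 k=1 c=1 g=0 f=0
t7.Δ1 b=1 clk=0 j=1 h=0 d=1 e=0 a=0 k=1 c=1 g=0 f=1
t8.Δ0 b=1 clk=0 j=1 h=0 d=1 e=0 a=0 k=1 c=1 g=0 f=1
t8.Δ1 b=1 clk=1 j=1 h=0 d=1 e=0 a=0 k=1 c=1 g=0 f=1
t8.Δ2 b=1 clk=1 j=1 h=1 d=1 e=0 a=0 k=1 c=1 g=0 f=1
t8.Δ3 b=1 clk=1 j=0 h=1 d=1 e=0 a=0 k=1 c=1 g=0 f=1
t8.Δ4 b=0 clk=1 j=0 h=1 d=1 e=0 a=0 k=1 c=1 g=0 f=1
t8.Δ5 b=0 clk=1 j=0 h=1 d=0 e=0 a=0 k=1 c=1 g=0 f=1
t9.Δ0 b=0 clk=1 j=0 h=1 d=0 e=0 a=0 k=1 c=1 g=0 f=1
t9.Δ1 b=0 clk=0 j=0 h=1 d=0 e=0 a=0 k=1 c=1 g=0 f=0
t10.Δ0 b=0 clk=0 j=0 h=1 d=0 e=0 a=0 k=1 c=1 g=0 f=0
t10.Δ1 b=0 clk=1 j=0 h=1 d=0 e=0 a=0 k=1 c=1 g=0 f=0
t10.Δ2 b=0 clk=1 j=0 h=0 d=0 e=0 a=0 k=1 c=1 g=0 f=0
t10.Δ3 b=0 clk=1 j=1 h=0 d=0 e=0 a=0 k=1 c=1 g=0 f=0
t10.Δ4 b=1 clk=1 j=1 h=0 d=0 e=0 a=0 k=1 c=1 g=0 f=0
t10.Δ5 b=1 clk=1 j=1 h=0 d=1 e=0 a=0 k=1 c=1 g=0 f=0
t11.Δ0 b=1 clk=1 j=1 h=0 d=1 e=0 a=0 k=1 c=1 g=0 f=0
t11.Δ1 b=1 clk=0 j=1 h=0 d=1 e=0 a=0 k=1 c=1 g=0 f=1
t12.Δ0 b=1 clk=0 j=1 h=0 d=1 e=0 a=0 k=1 c=1 g=0 f=1
t12.Δ1 b=1 clk=1 j=1 h=0 d=1 e=0 a=0 k=1 c=1 g=0 f=1
t12.Δ2 b=1 clk=1 j=1 h=1 d=1 e=0 a=0 k=1 c=1 g=0 f=1
t12.Δ3 b=1 clk=1 j=0 h=1 d=1 e=0 a=0 k=1 c=1 g=0 f=1
t12.Δ4 b=0 clk=1 j=0 h=1 d=1 e=0 a=0 k=1 c=1 g=0 f=1
t12.Δ5 b=0 clk=1 j=0 h=1 d=0 e=0 a=0 k=1 c=1 g=0 f=1
t13.Δ0 b=0 clk=1 j=0 h=1 d=0 e=0 a=0 k=1 c=1 g=0 f=1
t13.Δ1 b=0 clk=0 j=0 h=1 d=0 e=0 a=0 k=1 c=1 g=0 f=0
t14.Δ0 b=0 clk=0 j=0 h=1 d=0 e=0 a=0 k=1 c=1 g=0 f=0
t14.Δ1 b=0 clk=1 j=0 h=1 d=0 e=0 a=0 k=1 c=1 g=0 f=0
t14.Δ2 b=0 clk=1 j=0 h=0 d=0 e=0 a=0 k=1 c=1 g=0 f=0
t14.Δ3 b=0 clk=1 j=1 h=0 d=0 e=0 a=0 k=1 c=1 g=0 f=0
t14.Δ4 b=1 clk=1 j=1 h=0 d=0 e=0 a=0 k=1 c=1 g=0 f=0
t14.Δ5 b=1 clk=1 j=1 h=0 d=1 e=0 a=0 k=1 c=1 g=0 f=0
t15.Δ0 b=1 clk=1 j=1 h=0 d=1 e=0 a=0 k=1 c=1 g=0 f=0
t15.Δ1 b=1 clk=0 j=1 h=0 d=1 e=0 a=0 k=1 c=1 g=0 f=1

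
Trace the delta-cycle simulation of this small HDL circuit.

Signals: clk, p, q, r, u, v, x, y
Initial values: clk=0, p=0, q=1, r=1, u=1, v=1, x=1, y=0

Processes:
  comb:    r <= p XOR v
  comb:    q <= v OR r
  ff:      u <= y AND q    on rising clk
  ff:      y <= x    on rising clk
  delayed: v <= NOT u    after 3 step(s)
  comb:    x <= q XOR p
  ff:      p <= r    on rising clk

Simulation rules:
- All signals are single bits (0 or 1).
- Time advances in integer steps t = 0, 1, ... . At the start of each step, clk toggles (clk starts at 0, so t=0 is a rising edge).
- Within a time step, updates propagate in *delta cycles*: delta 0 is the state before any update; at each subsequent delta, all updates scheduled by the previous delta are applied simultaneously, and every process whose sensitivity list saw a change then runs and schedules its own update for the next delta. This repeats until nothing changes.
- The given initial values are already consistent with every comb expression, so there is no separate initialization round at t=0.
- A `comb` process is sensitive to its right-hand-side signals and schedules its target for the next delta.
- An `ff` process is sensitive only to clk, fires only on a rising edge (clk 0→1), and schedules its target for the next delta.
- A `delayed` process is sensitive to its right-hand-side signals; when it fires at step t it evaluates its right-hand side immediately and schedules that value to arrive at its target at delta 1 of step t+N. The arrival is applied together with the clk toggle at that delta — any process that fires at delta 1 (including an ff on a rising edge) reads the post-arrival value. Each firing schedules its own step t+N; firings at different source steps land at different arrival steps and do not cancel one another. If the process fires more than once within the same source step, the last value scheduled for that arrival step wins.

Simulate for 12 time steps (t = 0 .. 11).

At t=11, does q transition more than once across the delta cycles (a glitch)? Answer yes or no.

no

[bits: y,r,q,x,v,clk,u,p]
t=0: Δ0=01111010 Δ1=01111110 Δ2=11111101 Δ3=10101101 | 3Δ
t=1: Δ0=10101101 Δ1=10101001 | 1Δ
t=2: Δ0=10101001 Δ1=10101101 Δ2=00101110 Δ3=01111110 | 3Δ
t=3: Δ0=01111110 Δ1=01111010 | 1Δ
t=4: Δ0=01111010 Δ1=01111110 Δ2=11111101 Δ3=10101101 | 3Δ
t=5: Δ0=10101101 Δ1=10100001 Δ2=11000001 Δ3=11110001 Δ4=11100001 | 4Δ
t=6: Δ0=11100001 Δ1=11100101 Δ2=01100111 | 2Δ
t=7: Δ0=01100111 Δ1=01101011 Δ2=00101011 | 2Δ
t=8: Δ0=00101011 Δ1=00101111 Δ2=00101100 Δ3=01111100 | 3Δ
t=9: Δ0=01111100 Δ1=01110000 Δ2=00110000 Δ3=00010000 Δ4=00000000 | 4Δ
t=10: Δ0=00000000 Δ1=00000100 | 1Δ
t=11: Δ0=00000100 Δ1=00001000 Δ2=01101000 Δ3=01111000 | 3Δ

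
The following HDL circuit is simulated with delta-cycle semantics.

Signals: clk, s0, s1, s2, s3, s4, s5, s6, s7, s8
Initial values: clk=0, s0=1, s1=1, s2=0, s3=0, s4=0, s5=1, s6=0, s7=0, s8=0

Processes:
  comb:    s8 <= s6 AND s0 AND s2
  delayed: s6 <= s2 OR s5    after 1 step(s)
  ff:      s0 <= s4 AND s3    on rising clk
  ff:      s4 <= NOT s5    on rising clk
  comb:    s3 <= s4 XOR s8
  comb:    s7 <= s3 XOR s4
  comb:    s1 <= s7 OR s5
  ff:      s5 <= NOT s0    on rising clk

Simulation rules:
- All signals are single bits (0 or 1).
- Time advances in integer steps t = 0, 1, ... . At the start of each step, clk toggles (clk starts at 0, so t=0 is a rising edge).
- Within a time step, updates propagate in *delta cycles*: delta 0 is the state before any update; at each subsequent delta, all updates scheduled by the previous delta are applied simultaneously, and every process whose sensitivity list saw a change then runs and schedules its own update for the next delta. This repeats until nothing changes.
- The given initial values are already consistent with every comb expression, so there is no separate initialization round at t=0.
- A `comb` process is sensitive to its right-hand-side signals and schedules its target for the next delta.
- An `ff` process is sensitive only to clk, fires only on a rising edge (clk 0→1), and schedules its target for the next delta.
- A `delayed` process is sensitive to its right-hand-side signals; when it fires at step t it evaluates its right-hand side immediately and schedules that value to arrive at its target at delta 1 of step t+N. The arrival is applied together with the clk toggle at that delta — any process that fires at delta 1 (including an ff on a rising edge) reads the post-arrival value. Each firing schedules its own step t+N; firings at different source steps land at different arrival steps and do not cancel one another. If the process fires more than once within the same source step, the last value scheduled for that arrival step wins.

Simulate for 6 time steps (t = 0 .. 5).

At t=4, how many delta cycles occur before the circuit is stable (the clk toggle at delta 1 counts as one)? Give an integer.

4

t=0 Δ0: s1=1 s8=0 clk=0 s0=1 s6=0 s2=0 s7=0 s5=1 s4=0 s3=0
  Δ1: clk:0→1
  Δ2: s0:1→0, s5:1→0
  Δ3: s1:1→0
  (3Δ to stable)
t=1 Δ0: s1=0 s8=0 clk=1 s0=0 s6=0 s2=0 s7=0 s5=0 s4=0 s3=0
  Δ1: clk:1→0
  (1Δ to stable)
t=2 Δ0: s1=0 s8=0 clk=0 s0=0 s6=0 s2=0 s7=0 s5=0 s4=0 s3=0
  Δ1: clk:0→1
  Δ2: s5:0→1, s4:0→1
  Δ3: s1:0→1, s7:0→1, s3:0→1
  Δ4: s7:1→0
  (4Δ to stable)
t=3 Δ0: s1=1 s8=0 clk=1 s0=0 s6=0 s2=0 s7=0 s5=1 s4=1 s3=1
  Δ1: clk:1→0, s6:0→1
  (1Δ to stable)
t=4 Δ0: s1=1 s8=0 clk=0 s0=0 s6=1 s2=0 s7=0 s5=1 s4=1 s3=1
  Δ1: clk:0→1
  Δ2: s0:0→1, s4:1→0
  Δ3: s7:0→1, s3:1→0
  Δ4: s7:1→0
  (4Δ to stable)
t=5 Δ0: s1=1 s8=0 clk=1 s0=1 s6=1 s2=0 s7=0 s5=1 s4=0 s3=0
  Δ1: clk:1→0
  (1Δ to stable)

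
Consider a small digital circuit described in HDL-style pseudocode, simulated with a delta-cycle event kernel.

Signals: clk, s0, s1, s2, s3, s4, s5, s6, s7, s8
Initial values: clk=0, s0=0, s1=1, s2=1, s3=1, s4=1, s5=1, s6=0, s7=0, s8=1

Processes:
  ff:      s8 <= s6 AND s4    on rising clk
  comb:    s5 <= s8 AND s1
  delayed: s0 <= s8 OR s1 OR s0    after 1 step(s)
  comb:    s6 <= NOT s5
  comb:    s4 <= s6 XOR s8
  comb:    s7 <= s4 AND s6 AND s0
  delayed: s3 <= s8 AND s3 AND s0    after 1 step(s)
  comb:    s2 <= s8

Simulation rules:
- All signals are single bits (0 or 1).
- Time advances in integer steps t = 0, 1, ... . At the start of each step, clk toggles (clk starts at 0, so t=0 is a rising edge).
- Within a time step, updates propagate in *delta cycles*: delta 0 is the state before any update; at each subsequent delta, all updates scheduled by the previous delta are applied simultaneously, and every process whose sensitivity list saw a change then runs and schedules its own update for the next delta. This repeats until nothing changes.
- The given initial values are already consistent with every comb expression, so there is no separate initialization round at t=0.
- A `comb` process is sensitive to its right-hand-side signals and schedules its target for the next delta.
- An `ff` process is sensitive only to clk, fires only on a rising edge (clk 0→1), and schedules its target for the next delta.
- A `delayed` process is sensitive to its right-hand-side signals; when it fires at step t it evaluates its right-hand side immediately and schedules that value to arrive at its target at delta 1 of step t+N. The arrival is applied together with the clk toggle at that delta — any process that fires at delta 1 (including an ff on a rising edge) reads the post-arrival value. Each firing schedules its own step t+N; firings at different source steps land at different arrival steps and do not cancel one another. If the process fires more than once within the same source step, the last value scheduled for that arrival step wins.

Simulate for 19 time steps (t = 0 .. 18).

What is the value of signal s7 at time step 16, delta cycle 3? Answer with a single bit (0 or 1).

0

t=0 Δ0: s3=1 s2=1 s1=1 s4=1 clk=0 s6=0 s8=1 s0=0 s5=1 s7=0
  Δ1: clk:0→1
  Δ2: s8:1→0
  Δ3: s2:1→0, s4:1→0, s5:1→0
  Δ4: s6:0→1
  Δ5: s4:0→1
  (5Δ to stable)
t=1 Δ0: s3=1 s2=0 s1=1 s4=1 clk=1 s6=1 s8=0 s0=0 s5=0 s7=0
  Δ1: s3:1→0, clk:1→0, s0:0→1
  Δ2: s7:0→1
  (2Δ to stable)
t=2 Δ0: s3=0 s2=0 s1=1 s4=1 clk=0 s6=1 s8=0 s0=1 s5=0 s7=1
  Δ1: clk:0→1
  Δ2: s8:0→1
  Δ3: s2:0→1, s4:1→0, s5:0→1
  Δ4: s6:1→0, s7:1→0
  Δ5: s4:0→1
  (5Δ to stable)
t=3 Δ0: s3=0 s2=1 s1=1 s4=1 clk=1 s6=0 s8=1 s0=1 s5=1 s7=0
  Δ1: clk:1→0
  (1Δ to stable)
t=4 Δ0: s3=0 s2=1 s1=1 s4=1 clk=0 s6=0 s8=1 s0=1 s5=1 s7=0
  Δ1: clk:0→1
  Δ2: s8:1→0
  Δ3: s2:1→0, s4:1→0, s5:1→0
  Δ4: s6:0→1
  Δ5: s4:0→1
  Δ6: s7:0→1
  (6Δ to stable)
t=5 Δ0: s3=0 s2=0 s1=1 s4=1 clk=1 s6=1 s8=0 s0=1 s5=0 s7=1
  Δ1: clk:1→0
  (1Δ to stable)
t=6 Δ0: s3=0 s2=0 s1=1 s4=1 clk=0 s6=1 s8=0 s0=1 s5=0 s7=1
  Δ1: clk:0→1
  Δ2: s8:0→1
  Δ3: s2:0→1, s4:1→0, s5:0→1
  Δ4: s6:1→0, s7:1→0
  Δ5: s4:0→1
  (5Δ to stable)
t=7 Δ0: s3=0 s2=1 s1=1 s4=1 clk=1 s6=0 s8=1 s0=1 s5=1 s7=0
  Δ1: clk:1→0
  (1Δ to stable)
t=8 Δ0: s3=0 s2=1 s1=1 s4=1 clk=0 s6=0 s8=1 s0=1 s5=1 s7=0
  Δ1: clk:0→1
  Δ2: s8:1→0
  Δ3: s2:1→0, s4:1→0, s5:1→0
  Δ4: s6:0→1
  Δ5: s4:0→1
  Δ6: s7:0→1
  (6Δ to stable)
t=9 Δ0: s3=0 s2=0 s1=1 s4=1 clk=1 s6=1 s8=0 s0=1 s5=0 s7=1
  Δ1: clk:1→0
  (1Δ to stable)
t=10 Δ0: s3=0 s2=0 s1=1 s4=1 clk=0 s6=1 s8=0 s0=1 s5=0 s7=1
  Δ1: clk:0→1
  Δ2: s8:0→1
  Δ3: s2:0→1, s4:1→0, s5:0→1
  Δ4: s6:1→0, s7:1→0
  Δ5: s4:0→1
  (5Δ to stable)
t=11 Δ0: s3=0 s2=1 s1=1 s4=1 clk=1 s6=0 s8=1 s0=1 s5=1 s7=0
  Δ1: clk:1→0
  (1Δ to stable)
t=12 Δ0: s3=0 s2=1 s1=1 s4=1 clk=0 s6=0 s8=1 s0=1 s5=1 s7=0
  Δ1: clk:0→1
  Δ2: s8:1→0
  Δ3: s2:1→0, s4:1→0, s5:1→0
  Δ4: s6:0→1
  Δ5: s4:0→1
  Δ6: s7:0→1
  (6Δ to stable)
t=13 Δ0: s3=0 s2=0 s1=1 s4=1 clk=1 s6=1 s8=0 s0=1 s5=0 s7=1
  Δ1: clk:1→0
  (1Δ to stable)
t=14 Δ0: s3=0 s2=0 s1=1 s4=1 clk=0 s6=1 s8=0 s0=1 s5=0 s7=1
  Δ1: clk:0→1
  Δ2: s8:0→1
  Δ3: s2:0→1, s4:1→0, s5:0→1
  Δ4: s6:1→0, s7:1→0
  Δ5: s4:0→1
  (5Δ to stable)
t=15 Δ0: s3=0 s2=1 s1=1 s4=1 clk=1 s6=0 s8=1 s0=1 s5=1 s7=0
  Δ1: clk:1→0
  (1Δ to stable)
t=16 Δ0: s3=0 s2=1 s1=1 s4=1 clk=0 s6=0 s8=1 s0=1 s5=1 s7=0
  Δ1: clk:0→1
  Δ2: s8:1→0
  Δ3: s2:1→0, s4:1→0, s5:1→0
  Δ4: s6:0→1
  Δ5: s4:0→1
  Δ6: s7:0→1
  (6Δ to stable)
t=17 Δ0: s3=0 s2=0 s1=1 s4=1 clk=1 s6=1 s8=0 s0=1 s5=0 s7=1
  Δ1: clk:1→0
  (1Δ to stable)
t=18 Δ0: s3=0 s2=0 s1=1 s4=1 clk=0 s6=1 s8=0 s0=1 s5=0 s7=1
  Δ1: clk:0→1
  Δ2: s8:0→1
  Δ3: s2:0→1, s4:1→0, s5:0→1
  Δ4: s6:1→0, s7:1→0
  Δ5: s4:0→1
  (5Δ to stable)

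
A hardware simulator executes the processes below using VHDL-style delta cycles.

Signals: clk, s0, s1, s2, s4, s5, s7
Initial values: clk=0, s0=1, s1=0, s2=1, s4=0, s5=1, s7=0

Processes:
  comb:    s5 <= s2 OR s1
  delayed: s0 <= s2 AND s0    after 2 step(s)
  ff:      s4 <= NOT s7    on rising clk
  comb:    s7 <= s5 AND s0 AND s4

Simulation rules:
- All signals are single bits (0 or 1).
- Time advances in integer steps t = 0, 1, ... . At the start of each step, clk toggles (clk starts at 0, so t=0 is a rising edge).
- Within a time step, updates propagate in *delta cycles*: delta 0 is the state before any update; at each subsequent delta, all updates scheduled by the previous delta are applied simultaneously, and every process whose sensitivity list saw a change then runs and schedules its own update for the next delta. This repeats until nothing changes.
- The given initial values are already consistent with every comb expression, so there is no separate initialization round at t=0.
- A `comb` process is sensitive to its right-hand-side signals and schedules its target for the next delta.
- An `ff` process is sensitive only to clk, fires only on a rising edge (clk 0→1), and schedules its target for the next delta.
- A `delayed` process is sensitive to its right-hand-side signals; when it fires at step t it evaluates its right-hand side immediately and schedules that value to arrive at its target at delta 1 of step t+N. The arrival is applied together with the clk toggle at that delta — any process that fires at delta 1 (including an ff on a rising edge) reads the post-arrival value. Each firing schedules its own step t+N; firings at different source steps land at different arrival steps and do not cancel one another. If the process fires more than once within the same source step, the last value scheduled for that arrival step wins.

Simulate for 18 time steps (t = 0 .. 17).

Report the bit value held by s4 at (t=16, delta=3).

1

[bits: s2,s4,s1,clk,s5,s0,s7]
t=0: Δ0=1000110 Δ1=1001110 Δ2=1101110 Δ3=1101111 | 3Δ
t=1: Δ0=1101111 Δ1=1100111 | 1Δ
t=2: Δ0=1100111 Δ1=1101111 Δ2=1001111 Δ3=1001110 | 3Δ
t=3: Δ0=1001110 Δ1=1000110 | 1Δ
t=4: Δ0=1000110 Δ1=1001110 Δ2=1101110 Δ3=1101111 | 3Δ
t=5: Δ0=1101111 Δ1=1100111 | 1Δ
t=6: Δ0=1100111 Δ1=1101111 Δ2=1001111 Δ3=1001110 | 3Δ
t=7: Δ0=1001110 Δ1=1000110 | 1Δ
t=8: Δ0=1000110 Δ1=1001110 Δ2=1101110 Δ3=1101111 | 3Δ
t=9: Δ0=1101111 Δ1=1100111 | 1Δ
t=10: Δ0=1100111 Δ1=1101111 Δ2=1001111 Δ3=1001110 | 3Δ
t=11: Δ0=1001110 Δ1=1000110 | 1Δ
t=12: Δ0=1000110 Δ1=1001110 Δ2=1101110 Δ3=1101111 | 3Δ
t=13: Δ0=1101111 Δ1=1100111 | 1Δ
t=14: Δ0=1100111 Δ1=1101111 Δ2=1001111 Δ3=1001110 | 3Δ
t=15: Δ0=1001110 Δ1=1000110 | 1Δ
t=16: Δ0=1000110 Δ1=1001110 Δ2=1101110 Δ3=1101111 | 3Δ
t=17: Δ0=1101111 Δ1=1100111 | 1Δ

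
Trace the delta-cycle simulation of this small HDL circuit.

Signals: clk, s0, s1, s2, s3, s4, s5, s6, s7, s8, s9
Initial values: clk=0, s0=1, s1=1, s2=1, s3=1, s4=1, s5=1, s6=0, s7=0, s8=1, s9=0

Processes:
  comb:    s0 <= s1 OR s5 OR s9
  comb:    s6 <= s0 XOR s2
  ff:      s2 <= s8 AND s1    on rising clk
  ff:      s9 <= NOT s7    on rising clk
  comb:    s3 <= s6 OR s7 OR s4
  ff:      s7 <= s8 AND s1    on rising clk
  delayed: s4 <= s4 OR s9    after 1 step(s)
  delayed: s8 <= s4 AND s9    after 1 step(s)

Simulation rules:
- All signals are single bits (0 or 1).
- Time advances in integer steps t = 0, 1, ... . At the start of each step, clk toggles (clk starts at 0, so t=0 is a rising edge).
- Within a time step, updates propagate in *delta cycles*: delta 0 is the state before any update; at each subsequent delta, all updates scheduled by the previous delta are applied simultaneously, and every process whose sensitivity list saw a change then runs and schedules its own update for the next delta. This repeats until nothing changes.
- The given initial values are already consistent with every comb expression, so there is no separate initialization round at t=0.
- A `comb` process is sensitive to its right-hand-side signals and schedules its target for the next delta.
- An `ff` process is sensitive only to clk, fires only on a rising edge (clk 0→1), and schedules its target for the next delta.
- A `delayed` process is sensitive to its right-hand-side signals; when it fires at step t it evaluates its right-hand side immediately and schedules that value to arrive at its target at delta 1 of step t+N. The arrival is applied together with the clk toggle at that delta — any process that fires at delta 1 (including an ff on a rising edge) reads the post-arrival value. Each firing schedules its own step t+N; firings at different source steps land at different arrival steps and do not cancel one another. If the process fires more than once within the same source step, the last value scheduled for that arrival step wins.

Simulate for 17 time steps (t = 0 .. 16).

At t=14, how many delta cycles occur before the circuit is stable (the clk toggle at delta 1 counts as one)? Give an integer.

2

t0.Δ0 s6=0 s9=0 s4=1 s1=1 s0=1 s7=0 s2=1 s3=1 s5=1 s8=1 clk=0
t0.Δ1 s6=0 s9=0 s4=1 s1=1 s0=1 s7=0 s2=1 s3=1 s5=1 s8=1 clk=1
t0.Δ2 s6=0 s9=1 s4=1 s1=1 s0=1 s7=1 s2=1 s3=1 s5=1 s8=1 clk=1
t1.Δ0 s6=0 s9=1 s4=1 s1=1 s0=1 s7=1 s2=1 s3=1 s5=1 s8=1 clk=1
t1.Δ1 s6=0 s9=1 s4=1 s1=1 s0=1 s7=1 s2=1 s3=1 s5=1 s8=1 clk=0
t2.Δ0 s6=0 s9=1 s4=1 s1=1 s0=1 s7=1 s2=1 s3=1 s5=1 s8=1 clk=0
t2.Δ1 s6=0 s9=1 s4=1 s1=1 s0=1 s7=1 s2=1 s3=1 s5=1 s8=1 clk=1
t2.Δ2 s6=0 s9=0 s4=1 s1=1 s0=1 s7=1 s2=1 s3=1 s5=1 s8=1 clk=1
t3.Δ0 s6=0 s9=0 s4=1 s1=1 s0=1 s7=1 s2=1 s3=1 s5=1 s8=1 clk=1
t3.Δ1 s6=0 s9=0 s4=1 s1=1 s0=1 s7=1 s2=1 s3=1 s5=1 s8=0 clk=0
t4.Δ0 s6=0 s9=0 s4=1 s1=1 s0=1 s7=1 s2=1 s3=1 s5=1 s8=0 clk=0
t4.Δ1 s6=0 s9=0 s4=1 s1=1 s0=1 s7=1 s2=1 s3=1 s5=1 s8=0 clk=1
t4.Δ2 s6=0 s9=0 s4=1 s1=1 s0=1 s7=0 s2=0 s3=1 s5=1 s8=0 clk=1
t4.Δ3 s6=1 s9=0 s4=1 s1=1 s0=1 s7=0 s2=0 s3=1 s5=1 s8=0 clk=1
t5.Δ0 s6=1 s9=0 s4=1 s1=1 s0=1 s7=0 s2=0 s3=1 s5=1 s8=0 clk=1
t5.Δ1 s6=1 s9=0 s4=1 s1=1 s0=1 s7=0 s2=0 s3=1 s5=1 s8=0 clk=0
t6.Δ0 s6=1 s9=0 s4=1 s1=1 s0=1 s7=0 s2=0 s3=1 s5=1 s8=0 clk=0
t6.Δ1 s6=1 s9=0 s4=1 s1=1 s0=1 s7=0 s2=0 s3=1 s5=1 s8=0 clk=1
t6.Δ2 s6=1 s9=1 s4=1 s1=1 s0=1 s7=0 s2=0 s3=1 s5=1 s8=0 clk=1
t7.Δ0 s6=1 s9=1 s4=1 s1=1 s0=1 s7=0 s2=0 s3=1 s5=1 s8=0 clk=1
t7.Δ1 s6=1 s9=1 s4=1 s1=1 s0=1 s7=0 s2=0 s3=1 s5=1 s8=1 clk=0
t8.Δ0 s6=1 s9=1 s4=1 s1=1 s0=1 s7=0 s2=0 s3=1 s5=1 s8=1 clk=0
t8.Δ1 s6=1 s9=1 s4=1 s1=1 s0=1 s7=0 s2=0 s3=1 s5=1 s8=1 clk=1
t8.Δ2 s6=1 s9=1 s4=1 s1=1 s0=1 s7=1 s2=1 s3=1 s5=1 s8=1 clk=1
t8.Δ3 s6=0 s9=1 s4=1 s1=1 s0=1 s7=1 s2=1 s3=1 s5=1 s8=1 clk=1
t9.Δ0 s6=0 s9=1 s4=1 s1=1 s0=1 s7=1 s2=1 s3=1 s5=1 s8=1 clk=1
t9.Δ1 s6=0 s9=1 s4=1 s1=1 s0=1 s7=1 s2=1 s3=1 s5=1 s8=1 clk=0
t10.Δ0 s6=0 s9=1 s4=1 s1=1 s0=1 s7=1 s2=1 s3=1 s5=1 s8=1 clk=0
t10.Δ1 s6=0 s9=1 s4=1 s1=1 s0=1 s7=1 s2=1 s3=1 s5=1 s8=1 clk=1
t10.Δ2 s6=0 s9=0 s4=1 s1=1 s0=1 s7=1 s2=1 s3=1 s5=1 s8=1 clk=1
t11.Δ0 s6=0 s9=0 s4=1 s1=1 s0=1 s7=1 s2=1 s3=1 s5=1 s8=1 clk=1
t11.Δ1 s6=0 s9=0 s4=1 s1=1 s0=1 s7=1 s2=1 s3=1 s5=1 s8=0 clk=0
t12.Δ0 s6=0 s9=0 s4=1 s1=1 s0=1 s7=1 s2=1 s3=1 s5=1 s8=0 clk=0
t12.Δ1 s6=0 s9=0 s4=1 s1=1 s0=1 s7=1 s2=1 s3=1 s5=1 s8=0 clk=1
t12.Δ2 s6=0 s9=0 s4=1 s1=1 s0=1 s7=0 s2=0 s3=1 s5=1 s8=0 clk=1
t12.Δ3 s6=1 s9=0 s4=1 s1=1 s0=1 s7=0 s2=0 s3=1 s5=1 s8=0 clk=1
t13.Δ0 s6=1 s9=0 s4=1 s1=1 s0=1 s7=0 s2=0 s3=1 s5=1 s8=0 clk=1
t13.Δ1 s6=1 s9=0 s4=1 s1=1 s0=1 s7=0 s2=0 s3=1 s5=1 s8=0 clk=0
t14.Δ0 s6=1 s9=0 s4=1 s1=1 s0=1 s7=0 s2=0 s3=1 s5=1 s8=0 clk=0
t14.Δ1 s6=1 s9=0 s4=1 s1=1 s0=1 s7=0 s2=0 s3=1 s5=1 s8=0 clk=1
t14.Δ2 s6=1 s9=1 s4=1 s1=1 s0=1 s7=0 s2=0 s3=1 s5=1 s8=0 clk=1
t15.Δ0 s6=1 s9=1 s4=1 s1=1 s0=1 s7=0 s2=0 s3=1 s5=1 s8=0 clk=1
t15.Δ1 s6=1 s9=1 s4=1 s1=1 s0=1 s7=0 s2=0 s3=1 s5=1 s8=1 clk=0
t16.Δ0 s6=1 s9=1 s4=1 s1=1 s0=1 s7=0 s2=0 s3=1 s5=1 s8=1 clk=0
t16.Δ1 s6=1 s9=1 s4=1 s1=1 s0=1 s7=0 s2=0 s3=1 s5=1 s8=1 clk=1
t16.Δ2 s6=1 s9=1 s4=1 s1=1 s0=1 s7=1 s2=1 s3=1 s5=1 s8=1 clk=1
t16.Δ3 s6=0 s9=1 s4=1 s1=1 s0=1 s7=1 s2=1 s3=1 s5=1 s8=1 clk=1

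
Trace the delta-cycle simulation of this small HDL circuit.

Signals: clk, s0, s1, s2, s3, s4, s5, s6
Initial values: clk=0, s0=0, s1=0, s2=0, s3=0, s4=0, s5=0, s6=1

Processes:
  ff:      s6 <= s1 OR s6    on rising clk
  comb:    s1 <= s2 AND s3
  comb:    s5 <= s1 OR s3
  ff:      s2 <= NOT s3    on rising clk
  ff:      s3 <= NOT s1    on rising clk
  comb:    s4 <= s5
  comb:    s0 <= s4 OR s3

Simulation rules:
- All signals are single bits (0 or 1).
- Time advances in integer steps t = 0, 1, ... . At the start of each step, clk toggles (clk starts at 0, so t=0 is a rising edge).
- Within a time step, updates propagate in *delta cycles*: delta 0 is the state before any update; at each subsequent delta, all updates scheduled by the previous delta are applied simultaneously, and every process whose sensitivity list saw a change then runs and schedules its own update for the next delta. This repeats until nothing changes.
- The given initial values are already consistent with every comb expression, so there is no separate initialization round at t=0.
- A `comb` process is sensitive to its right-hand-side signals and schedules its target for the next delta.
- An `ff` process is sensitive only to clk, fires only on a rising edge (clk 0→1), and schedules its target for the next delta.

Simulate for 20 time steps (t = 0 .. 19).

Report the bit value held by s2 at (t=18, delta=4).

t0.Δ0 s6=1 clk=0 s4=0 s1=0 s0=0 s5=0 s2=0 s3=0
t0.Δ1 s6=1 clk=1 s4=0 s1=0 s0=0 s5=0 s2=0 s3=0
t0.Δ2 s6=1 clk=1 s4=0 s1=0 s0=0 s5=0 s2=1 s3=1
t0.Δ3 s6=1 clk=1 s4=0 s1=1 s0=1 s5=1 s2=1 s3=1
t0.Δ4 s6=1 clk=1 s4=1 s1=1 s0=1 s5=1 s2=1 s3=1
t1.Δ0 s6=1 clk=1 s4=1 s1=1 s0=1 s5=1 s2=1 s3=1
t1.Δ1 s6=1 clk=0 s4=1 s1=1 s0=1 s5=1 s2=1 s3=1
t2.Δ0 s6=1 clk=0 s4=1 s1=1 s0=1 s5=1 s2=1 s3=1
t2.Δ1 s6=1 clk=1 s4=1 s1=1 s0=1 s5=1 s2=1 s3=1
t2.Δ2 s6=1 clk=1 s4=1 s1=1 s0=1 s5=1 s2=0 s3=0
t2.Δ3 s6=1 clk=1 s4=1 s1=0 s0=1 s5=1 s2=0 s3=0
t2.Δ4 s6=1 clk=1 s4=1 s1=0 s0=1 s5=0 s2=0 s3=0
t2.Δ5 s6=1 clk=1 s4=0 s1=0 s0=1 s5=0 s2=0 s3=0
t2.Δ6 s6=1 clk=1 s4=0 s1=0 s0=0 s5=0 s2=0 s3=0
t3.Δ0 s6=1 clk=1 s4=0 s1=0 s0=0 s5=0 s2=0 s3=0
t3.Δ1 s6=1 clk=0 s4=0 s1=0 s0=0 s5=0 s2=0 s3=0
t4.Δ0 s6=1 clk=0 s4=0 s1=0 s0=0 s5=0 s2=0 s3=0
t4.Δ1 s6=1 clk=1 s4=0 s1=0 s0=0 s5=0 s2=0 s3=0
t4.Δ2 s6=1 clk=1 s4=0 s1=0 s0=0 s5=0 s2=1 s3=1
t4.Δ3 s6=1 clk=1 s4=0 s1=1 s0=1 s5=1 s2=1 s3=1
t4.Δ4 s6=1 clk=1 s4=1 s1=1 s0=1 s5=1 s2=1 s3=1
t5.Δ0 s6=1 clk=1 s4=1 s1=1 s0=1 s5=1 s2=1 s3=1
t5.Δ1 s6=1 clk=0 s4=1 s1=1 s0=1 s5=1 s2=1 s3=1
t6.Δ0 s6=1 clk=0 s4=1 s1=1 s0=1 s5=1 s2=1 s3=1
t6.Δ1 s6=1 clk=1 s4=1 s1=1 s0=1 s5=1 s2=1 s3=1
t6.Δ2 s6=1 clk=1 s4=1 s1=1 s0=1 s5=1 s2=0 s3=0
t6.Δ3 s6=1 clk=1 s4=1 s1=0 s0=1 s5=1 s2=0 s3=0
t6.Δ4 s6=1 clk=1 s4=1 s1=0 s0=1 s5=0 s2=0 s3=0
t6.Δ5 s6=1 clk=1 s4=0 s1=0 s0=1 s5=0 s2=0 s3=0
t6.Δ6 s6=1 clk=1 s4=0 s1=0 s0=0 s5=0 s2=0 s3=0
t7.Δ0 s6=1 clk=1 s4=0 s1=0 s0=0 s5=0 s2=0 s3=0
t7.Δ1 s6=1 clk=0 s4=0 s1=0 s0=0 s5=0 s2=0 s3=0
t8.Δ0 s6=1 clk=0 s4=0 s1=0 s0=0 s5=0 s2=0 s3=0
t8.Δ1 s6=1 clk=1 s4=0 s1=0 s0=0 s5=0 s2=0 s3=0
t8.Δ2 s6=1 clk=1 s4=0 s1=0 s0=0 s5=0 s2=1 s3=1
t8.Δ3 s6=1 clk=1 s4=0 s1=1 s0=1 s5=1 s2=1 s3=1
t8.Δ4 s6=1 clk=1 s4=1 s1=1 s0=1 s5=1 s2=1 s3=1
t9.Δ0 s6=1 clk=1 s4=1 s1=1 s0=1 s5=1 s2=1 s3=1
t9.Δ1 s6=1 clk=0 s4=1 s1=1 s0=1 s5=1 s2=1 s3=1
t10.Δ0 s6=1 clk=0 s4=1 s1=1 s0=1 s5=1 s2=1 s3=1
t10.Δ1 s6=1 clk=1 s4=1 s1=1 s0=1 s5=1 s2=1 s3=1
t10.Δ2 s6=1 clk=1 s4=1 s1=1 s0=1 s5=1 s2=0 s3=0
t10.Δ3 s6=1 clk=1 s4=1 s1=0 s0=1 s5=1 s2=0 s3=0
t10.Δ4 s6=1 clk=1 s4=1 s1=0 s0=1 s5=0 s2=0 s3=0
t10.Δ5 s6=1 clk=1 s4=0 s1=0 s0=1 s5=0 s2=0 s3=0
t10.Δ6 s6=1 clk=1 s4=0 s1=0 s0=0 s5=0 s2=0 s3=0
t11.Δ0 s6=1 clk=1 s4=0 s1=0 s0=0 s5=0 s2=0 s3=0
t11.Δ1 s6=1 clk=0 s4=0 s1=0 s0=0 s5=0 s2=0 s3=0
t12.Δ0 s6=1 clk=0 s4=0 s1=0 s0=0 s5=0 s2=0 s3=0
t12.Δ1 s6=1 clk=1 s4=0 s1=0 s0=0 s5=0 s2=0 s3=0
t12.Δ2 s6=1 clk=1 s4=0 s1=0 s0=0 s5=0 s2=1 s3=1
t12.Δ3 s6=1 clk=1 s4=0 s1=1 s0=1 s5=1 s2=1 s3=1
t12.Δ4 s6=1 clk=1 s4=1 s1=1 s0=1 s5=1 s2=1 s3=1
t13.Δ0 s6=1 clk=1 s4=1 s1=1 s0=1 s5=1 s2=1 s3=1
t13.Δ1 s6=1 clk=0 s4=1 s1=1 s0=1 s5=1 s2=1 s3=1
t14.Δ0 s6=1 clk=0 s4=1 s1=1 s0=1 s5=1 s2=1 s3=1
t14.Δ1 s6=1 clk=1 s4=1 s1=1 s0=1 s5=1 s2=1 s3=1
t14.Δ2 s6=1 clk=1 s4=1 s1=1 s0=1 s5=1 s2=0 s3=0
t14.Δ3 s6=1 clk=1 s4=1 s1=0 s0=1 s5=1 s2=0 s3=0
t14.Δ4 s6=1 clk=1 s4=1 s1=0 s0=1 s5=0 s2=0 s3=0
t14.Δ5 s6=1 clk=1 s4=0 s1=0 s0=1 s5=0 s2=0 s3=0
t14.Δ6 s6=1 clk=1 s4=0 s1=0 s0=0 s5=0 s2=0 s3=0
t15.Δ0 s6=1 clk=1 s4=0 s1=0 s0=0 s5=0 s2=0 s3=0
t15.Δ1 s6=1 clk=0 s4=0 s1=0 s0=0 s5=0 s2=0 s3=0
t16.Δ0 s6=1 clk=0 s4=0 s1=0 s0=0 s5=0 s2=0 s3=0
t16.Δ1 s6=1 clk=1 s4=0 s1=0 s0=0 s5=0 s2=0 s3=0
t16.Δ2 s6=1 clk=1 s4=0 s1=0 s0=0 s5=0 s2=1 s3=1
t16.Δ3 s6=1 clk=1 s4=0 s1=1 s0=1 s5=1 s2=1 s3=1
t16.Δ4 s6=1 clk=1 s4=1 s1=1 s0=1 s5=1 s2=1 s3=1
t17.Δ0 s6=1 clk=1 s4=1 s1=1 s0=1 s5=1 s2=1 s3=1
t17.Δ1 s6=1 clk=0 s4=1 s1=1 s0=1 s5=1 s2=1 s3=1
t18.Δ0 s6=1 clk=0 s4=1 s1=1 s0=1 s5=1 s2=1 s3=1
t18.Δ1 s6=1 clk=1 s4=1 s1=1 s0=1 s5=1 s2=1 s3=1
t18.Δ2 s6=1 clk=1 s4=1 s1=1 s0=1 s5=1 s2=0 s3=0
t18.Δ3 s6=1 clk=1 s4=1 s1=0 s0=1 s5=1 s2=0 s3=0
t18.Δ4 s6=1 clk=1 s4=1 s1=0 s0=1 s5=0 s2=0 s3=0
t18.Δ5 s6=1 clk=1 s4=0 s1=0 s0=1 s5=0 s2=0 s3=0
t18.Δ6 s6=1 clk=1 s4=0 s1=0 s0=0 s5=0 s2=0 s3=0
t19.Δ0 s6=1 clk=1 s4=0 s1=0 s0=0 s5=0 s2=0 s3=0
t19.Δ1 s6=1 clk=0 s4=0 s1=0 s0=0 s5=0 s2=0 s3=0

0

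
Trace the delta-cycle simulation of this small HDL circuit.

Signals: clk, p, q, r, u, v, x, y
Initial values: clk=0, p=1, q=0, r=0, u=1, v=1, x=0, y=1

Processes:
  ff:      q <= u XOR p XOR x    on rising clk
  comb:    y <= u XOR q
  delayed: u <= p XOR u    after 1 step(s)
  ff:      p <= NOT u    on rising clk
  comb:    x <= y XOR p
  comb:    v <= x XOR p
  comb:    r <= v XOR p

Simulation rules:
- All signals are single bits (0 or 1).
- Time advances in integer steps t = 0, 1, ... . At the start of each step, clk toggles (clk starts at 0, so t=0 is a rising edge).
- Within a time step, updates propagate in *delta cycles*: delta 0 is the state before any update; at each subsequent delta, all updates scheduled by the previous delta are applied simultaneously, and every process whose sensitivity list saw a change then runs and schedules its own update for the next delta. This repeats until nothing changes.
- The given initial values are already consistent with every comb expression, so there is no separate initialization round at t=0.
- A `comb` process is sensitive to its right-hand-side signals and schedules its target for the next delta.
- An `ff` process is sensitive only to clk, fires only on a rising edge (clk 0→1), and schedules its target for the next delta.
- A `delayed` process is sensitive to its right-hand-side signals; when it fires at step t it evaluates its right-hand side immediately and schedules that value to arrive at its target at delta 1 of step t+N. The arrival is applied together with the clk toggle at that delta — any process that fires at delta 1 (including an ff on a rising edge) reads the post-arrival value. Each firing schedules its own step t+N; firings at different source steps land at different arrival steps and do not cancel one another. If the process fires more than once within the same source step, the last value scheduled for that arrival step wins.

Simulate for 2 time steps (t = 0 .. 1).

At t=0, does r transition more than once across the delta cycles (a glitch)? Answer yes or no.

t=0 Δ0: p=1 r=0 y=1 v=1 q=0 u=1 x=0 clk=0
  Δ1: clk:0→1
  Δ2: p:1→0
  Δ3: r:0→1, v:1→0, x:0→1
  Δ4: r:1→0, v:0→1
  Δ5: r:0→1
  (5Δ to stable)
t=1 Δ0: p=0 r=1 y=1 v=1 q=0 u=1 x=1 clk=1
  Δ1: clk:1→0
  (1Δ to stable)

yes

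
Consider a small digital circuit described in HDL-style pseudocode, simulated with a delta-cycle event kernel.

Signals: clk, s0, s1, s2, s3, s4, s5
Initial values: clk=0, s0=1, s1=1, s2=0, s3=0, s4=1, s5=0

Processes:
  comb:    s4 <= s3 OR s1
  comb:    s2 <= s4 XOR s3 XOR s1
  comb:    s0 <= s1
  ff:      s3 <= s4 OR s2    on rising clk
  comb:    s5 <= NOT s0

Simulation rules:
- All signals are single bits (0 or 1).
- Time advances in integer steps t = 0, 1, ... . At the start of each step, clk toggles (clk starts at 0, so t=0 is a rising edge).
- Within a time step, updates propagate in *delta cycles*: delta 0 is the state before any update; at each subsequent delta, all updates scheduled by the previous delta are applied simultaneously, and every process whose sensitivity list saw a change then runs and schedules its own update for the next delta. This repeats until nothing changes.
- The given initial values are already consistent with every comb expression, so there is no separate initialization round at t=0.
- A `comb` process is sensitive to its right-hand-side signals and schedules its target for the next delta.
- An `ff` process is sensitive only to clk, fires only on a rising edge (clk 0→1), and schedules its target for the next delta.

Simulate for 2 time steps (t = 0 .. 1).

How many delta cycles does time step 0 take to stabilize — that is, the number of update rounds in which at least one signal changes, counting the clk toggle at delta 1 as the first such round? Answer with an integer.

t=0 Δ0: s0=1 s1=1 s5=0 s3=0 s2=0 s4=1 clk=0
  Δ1: clk:0→1
  Δ2: s3:0→1
  Δ3: s2:0→1
  (3Δ to stable)
t=1 Δ0: s0=1 s1=1 s5=0 s3=1 s2=1 s4=1 clk=1
  Δ1: clk:1→0
  (1Δ to stable)

3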